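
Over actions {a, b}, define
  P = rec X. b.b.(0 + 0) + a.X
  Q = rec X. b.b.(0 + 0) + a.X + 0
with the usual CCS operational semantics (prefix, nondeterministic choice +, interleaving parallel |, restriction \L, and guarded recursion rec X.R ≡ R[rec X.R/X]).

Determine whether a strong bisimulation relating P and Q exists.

Reachable graph of P (3 states):
  s0 = rec X. b.b.(0 + 0) + a.X :: --a--▸ s0, --b--▸ s1
  s1 = b.(0 + 0) :: --b--▸ s2
  s2 = 0 + 0 :: ∅
Reachable graph of Q (3 states):
  t0 = rec X. b.b.(0 + 0) + a.X + 0 :: --a--▸ t0, --b--▸ t1
  t1 = b.(0 + 0) :: --b--▸ t2
  t2 = 0 + 0 :: ∅
Coarsest stable partition (strong bisimilarity classes):
  B0 = {s0, t0}
  B1 = {s1, t1}
  B2 = {s2, t2}
s0 ∈ B0, t0 ∈ B0 → same block

bisimilar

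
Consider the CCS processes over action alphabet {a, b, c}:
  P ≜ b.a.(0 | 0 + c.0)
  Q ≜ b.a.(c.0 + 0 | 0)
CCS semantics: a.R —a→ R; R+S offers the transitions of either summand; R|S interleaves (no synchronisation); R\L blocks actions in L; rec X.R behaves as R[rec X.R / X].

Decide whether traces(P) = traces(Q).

LTS(P): 4 reachable states
  p0 = b.a.(0 | 0 + c.0) ⊢ -b-> p1
  p1 = a.(0 | 0 + c.0) ⊢ -a-> p2
  p2 = 0 | 0 + c.0 ⊢ -c-> p3
  p3 = 0 ⊢ ·
LTS(Q): 4 reachable states
  q0 = b.a.(c.0 + 0 | 0) ⊢ -b-> q1
  q1 = a.(c.0 + 0 | 0) ⊢ -a-> q2
  q2 = c.0 + 0 | 0 ⊢ -c-> q3
  q3 = 0 ⊢ ·
Coarsest stable partition (strong bisimilarity classes):
  B0 = {p0, q0}
  B1 = {p1, q1}
  B2 = {p2, q2}
  B3 = {p3, q3}
p0 ∈ B0, q0 ∈ B0 → same block
Bisimilar ⇒ trace-equivalent.

trace-equivalent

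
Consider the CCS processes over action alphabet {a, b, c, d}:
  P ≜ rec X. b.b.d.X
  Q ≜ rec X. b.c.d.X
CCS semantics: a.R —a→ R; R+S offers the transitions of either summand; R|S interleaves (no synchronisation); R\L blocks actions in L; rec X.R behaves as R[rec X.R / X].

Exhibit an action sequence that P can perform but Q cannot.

bb

Reachable graph of P (3 states):
  u0 = rec X. b.b.d.X → -b-> u1
  u1 = b.d.(rec X. b.b.d.X) → -b-> u2
  u2 = d.(rec X. b.b.d.X) → -d-> u0
Reachable graph of Q (3 states):
  v0 = rec X. b.c.d.X → -b-> v1
  v1 = c.d.(rec X. b.c.d.X) → -c-> v2
  v2 = d.(rec X. b.c.d.X) → -d-> v0
Executing bb from P (initial set {u0}):
  after b @ step 1: {u1}
  after b @ step 2: {u2}
  — P admits the full trace.
Executing bb from Q (initial set {v0}):
  after b @ step 1: {v1}
  after b @ step 2: ∅ (Q stuck)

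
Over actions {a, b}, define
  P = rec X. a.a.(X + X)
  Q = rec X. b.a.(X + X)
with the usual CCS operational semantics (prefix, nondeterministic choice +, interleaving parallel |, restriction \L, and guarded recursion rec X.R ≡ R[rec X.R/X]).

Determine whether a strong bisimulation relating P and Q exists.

LTS(P): 3 reachable states
  p0 = rec X. a.a.(X + X) ⊢ --a--▸ p1
  p1 = a.((rec X. a.a.(X + X)) + (rec X. a.a.(X + X))) ⊢ --a--▸ p2
  p2 = (rec X. a.a.(X + X)) + (rec X. a.a.(X + X)) ⊢ --a--▸ p1
LTS(Q): 3 reachable states
  q0 = rec X. b.a.(X + X) ⊢ --b--▸ q1
  q1 = a.((rec X. b.a.(X + X)) + (rec X. b.a.(X + X))) ⊢ --a--▸ q2
  q2 = (rec X. b.a.(X + X)) + (rec X. b.a.(X + X)) ⊢ --b--▸ q1
Coarsest stable partition (strong bisimilarity classes):
  B0 = {p0, p1, p2}
  B1 = {q0, q2}
  B2 = {q1}
p0 ∈ B0, q0 ∈ B1 → different blocks

P ≁ Q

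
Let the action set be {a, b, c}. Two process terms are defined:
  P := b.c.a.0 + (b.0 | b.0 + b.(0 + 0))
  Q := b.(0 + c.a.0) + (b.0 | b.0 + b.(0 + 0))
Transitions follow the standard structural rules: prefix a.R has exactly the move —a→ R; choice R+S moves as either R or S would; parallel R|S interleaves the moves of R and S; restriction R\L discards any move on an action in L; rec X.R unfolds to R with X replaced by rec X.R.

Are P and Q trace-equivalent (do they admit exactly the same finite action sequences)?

YES

LTS(P): 8 reachable states
  m0 = b.c.a.0 + (b.0 | b.0 + b.(0 + 0)) has moves =b=> m1, =b=> m2, =b=> m3, =b=> m4
  m1 = 0 + 0 has moves ·
  m2 = 0 | b.0 has moves =b=> m5
  m3 = b.0 | 0 has moves =b=> m5
  m4 = c.a.0 has moves =c=> m6
  m5 = 0 | 0 has moves ·
  m6 = a.0 has moves =a=> m7
  m7 = 0 has moves ·
LTS(Q): 8 reachable states
  n0 = b.(0 + c.a.0) + (b.0 | b.0 + b.(0 + 0)) has moves =b=> n1, =b=> n2, =b=> n3, =b=> n4
  n1 = 0 + 0 has moves ·
  n2 = 0 + c.a.0 has moves =c=> n5
  n3 = 0 | b.0 has moves =b=> n6
  n4 = b.0 | 0 has moves =b=> n6
  n5 = a.0 has moves =a=> n7
  n6 = 0 | 0 has moves ·
  n7 = 0 has moves ·
Bisimilarity quotient blocks:
  B0 = {m0, n0}
  B1 = {m4, n2}
  B2 = {m6, n5}
  B3 = {m1, m5, m7, n1, n6, n7}
  B4 = {m2, m3, n3, n4}
m0 ∈ B0, n0 ∈ B0 → same block
Bisimilar ⇒ trace-equivalent.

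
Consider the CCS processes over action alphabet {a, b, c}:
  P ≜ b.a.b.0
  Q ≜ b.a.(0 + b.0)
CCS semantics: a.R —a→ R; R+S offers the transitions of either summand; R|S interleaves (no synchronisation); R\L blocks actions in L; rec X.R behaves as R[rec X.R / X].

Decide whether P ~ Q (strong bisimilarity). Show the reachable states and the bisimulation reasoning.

P's transition system — 4 states:
  u0 = b.a.b.0 → ··b··> u1
  u1 = a.b.0 → ··a··> u2
  u2 = b.0 → ··b··> u3
  u3 = 0 → (no moves)
Q's transition system — 4 states:
  v0 = b.a.(0 + b.0) → ··b··> v1
  v1 = a.(0 + b.0) → ··a··> v2
  v2 = 0 + b.0 → ··b··> v3
  v3 = 0 → (no moves)
Bisimilarity quotient blocks:
  B0 = {u0, v0}
  B1 = {u1, v1}
  B2 = {u2, v2}
  B3 = {u3, v3}
u0 ∈ B0, v0 ∈ B0 → same block

YES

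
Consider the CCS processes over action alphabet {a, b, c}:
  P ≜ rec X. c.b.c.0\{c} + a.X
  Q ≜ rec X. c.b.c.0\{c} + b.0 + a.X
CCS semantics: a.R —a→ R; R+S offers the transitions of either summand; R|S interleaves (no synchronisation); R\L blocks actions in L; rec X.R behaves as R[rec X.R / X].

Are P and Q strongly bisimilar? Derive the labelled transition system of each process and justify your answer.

P ≁ Q

P's transition system — 4 states:
  p0 = rec X. c.b.c.0\{c} + a.X | --a--▸ p0, --c--▸ p1
  p1 = b.c.0\{c} | --b--▸ p2
  p2 = c.0\{c} | --c--▸ p3
  p3 = 0\{c} | stopped
Q's transition system — 5 states:
  q0 = rec X. c.b.c.0\{c} + b.0 + a.X | --a--▸ q0, --b--▸ q1, --c--▸ q2
  q1 = 0 | stopped
  q2 = b.c.0\{c} | --b--▸ q3
  q3 = c.0\{c} | --c--▸ q4
  q4 = 0\{c} | stopped
Bisimilarity quotient blocks:
  B0 = {p0}
  B1 = {p1, q2}
  B2 = {p2, q3}
  B3 = {p3, q1, q4}
  B4 = {q0}
p0 ∈ B0, q0 ∈ B4 → different blocks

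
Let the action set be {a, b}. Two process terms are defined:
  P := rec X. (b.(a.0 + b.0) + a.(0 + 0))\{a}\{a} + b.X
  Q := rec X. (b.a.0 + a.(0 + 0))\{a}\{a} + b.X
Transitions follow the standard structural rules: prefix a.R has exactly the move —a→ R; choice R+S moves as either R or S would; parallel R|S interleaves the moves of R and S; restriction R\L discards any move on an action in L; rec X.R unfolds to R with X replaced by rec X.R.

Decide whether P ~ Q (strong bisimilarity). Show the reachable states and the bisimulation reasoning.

P ≁ Q

P's transition system — 3 states:
  p0 = rec X. (b.(a.0 + b.0) + a.(0 + 0))\{a}\{a} + b.X ⊢ =b=> p0, =b=> p1
  p1 = (a.0 + b.0)\{a}\{a} ⊢ =b=> p2
  p2 = 0\{a}\{a} ⊢ ∅
Q's transition system — 2 states:
  q0 = rec X. (b.a.0 + a.(0 + 0))\{a}\{a} + b.X ⊢ =b=> q0, =b=> q1
  q1 = (a.0)\{a}\{a} ⊢ ∅
Bisimilarity quotient blocks:
  B0 = {p0}
  B1 = {p1}
  B2 = {p2, q1}
  B3 = {q0}
p0 ∈ B0, q0 ∈ B3 → different blocks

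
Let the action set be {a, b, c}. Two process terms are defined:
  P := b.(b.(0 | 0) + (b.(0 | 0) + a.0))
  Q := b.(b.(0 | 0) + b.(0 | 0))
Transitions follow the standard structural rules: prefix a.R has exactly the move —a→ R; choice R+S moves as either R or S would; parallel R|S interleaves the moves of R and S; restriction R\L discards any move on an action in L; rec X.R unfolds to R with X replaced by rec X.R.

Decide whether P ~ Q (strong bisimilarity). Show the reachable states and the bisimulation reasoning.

NO

LTS(P): 4 reachable states
  m0 = b.(b.(0 | 0) + (b.(0 | 0) + a.0)) has moves —b→ m1
  m1 = b.(0 | 0) + (b.(0 | 0) + a.0) has moves —a→ m2, —b→ m3
  m2 = 0 has moves (no moves)
  m3 = 0 | 0 has moves (no moves)
LTS(Q): 3 reachable states
  n0 = b.(b.(0 | 0) + b.(0 | 0)) has moves —b→ n1
  n1 = b.(0 | 0) + b.(0 | 0) has moves —b→ n2
  n2 = 0 | 0 has moves (no moves)
Coarsest stable partition (strong bisimilarity classes):
  B0 = {m0}
  B1 = {m1}
  B2 = {m2, m3, n2}
  B3 = {n0}
  B4 = {n1}
m0 ∈ B0, n0 ∈ B3 → different blocks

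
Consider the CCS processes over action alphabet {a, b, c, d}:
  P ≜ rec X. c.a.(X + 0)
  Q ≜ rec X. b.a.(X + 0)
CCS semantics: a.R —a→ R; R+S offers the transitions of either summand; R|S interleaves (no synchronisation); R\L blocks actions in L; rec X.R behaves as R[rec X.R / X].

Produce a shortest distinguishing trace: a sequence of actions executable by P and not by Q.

c

LTS(P): 3 reachable states
  u0 = rec X. c.a.(X + 0) → —c→ u1
  u1 = a.((rec X. c.a.(X + 0)) + 0) → —a→ u2
  u2 = (rec X. c.a.(X + 0)) + 0 → —c→ u1
LTS(Q): 3 reachable states
  v0 = rec X. b.a.(X + 0) → —b→ v1
  v1 = a.((rec X. b.a.(X + 0)) + 0) → —a→ v2
  v2 = (rec X. b.a.(X + 0)) + 0 → —b→ v1
Run σ = ⟨c⟩ on P: start {u0}
  after c @ step 1: {u1}
  P completes σ.
Run σ = ⟨c⟩ on Q: start {v0}
  after c @ step 1: ∅  — Q cannot continue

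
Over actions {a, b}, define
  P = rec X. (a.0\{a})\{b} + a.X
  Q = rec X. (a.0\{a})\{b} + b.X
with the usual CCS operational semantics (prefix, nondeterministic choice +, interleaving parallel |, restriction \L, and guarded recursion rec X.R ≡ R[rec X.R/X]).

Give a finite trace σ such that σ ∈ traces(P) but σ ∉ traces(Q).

LTS(P): 2 reachable states
  u0 = rec X. (a.0\{a})\{b} + a.X → -a-> u0, -a-> u1
  u1 = 0\{a}\{b} → ·
LTS(Q): 2 reachable states
  v0 = rec X. (a.0\{a})\{b} + b.X → -a-> v1, -b-> v0
  v1 = 0\{a}\{b} → ·
Executing aa from P (initial set {u0}):
  step 1 (a): {u0, u1}
  step 2 (a): {u0, u1}
  ✓ P
Executing aa from Q (initial set {v0}):
  step 1 (a): {v1}
  step 2 (a): ∅ (Q stuck)

aa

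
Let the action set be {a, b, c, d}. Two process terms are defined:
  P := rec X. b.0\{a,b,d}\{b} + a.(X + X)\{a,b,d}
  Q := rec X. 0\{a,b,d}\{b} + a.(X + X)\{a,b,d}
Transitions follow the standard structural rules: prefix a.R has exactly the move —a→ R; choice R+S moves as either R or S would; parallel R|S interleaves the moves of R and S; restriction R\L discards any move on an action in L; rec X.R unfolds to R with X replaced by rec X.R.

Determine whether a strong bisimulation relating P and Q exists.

NO

LTS(P): 3 reachable states
  u0 = rec X. b.0\{a,b,d}\{b} + a.(X + X)\{a,b,d} | --a--▸ u1, --b--▸ u2
  u1 = ((rec X. b.0\{a,b,d}\{b} + a.(X + X)\{a,b,d}) + (rec X. b.0\{a,b,d}\{b} + a.(X + X)\{a,b,d}))\{a,b,d} | deadlocked
  u2 = 0\{a,b,d}\{b} | deadlocked
LTS(Q): 2 reachable states
  v0 = rec X. 0\{a,b,d}\{b} + a.(X + X)\{a,b,d} | --a--▸ v1
  v1 = ((rec X. 0\{a,b,d}\{b} + a.(X + X)\{a,b,d}) + (rec X. 0\{a,b,d}\{b} + a.(X + X)\{a,b,d}))\{a,b,d} | deadlocked
Partition-refinement fixed point:
  B0 = {u0}
  B1 = {u1, u2, v1}
  B2 = {v0}
u0 ∈ B0, v0 ∈ B2 → different blocks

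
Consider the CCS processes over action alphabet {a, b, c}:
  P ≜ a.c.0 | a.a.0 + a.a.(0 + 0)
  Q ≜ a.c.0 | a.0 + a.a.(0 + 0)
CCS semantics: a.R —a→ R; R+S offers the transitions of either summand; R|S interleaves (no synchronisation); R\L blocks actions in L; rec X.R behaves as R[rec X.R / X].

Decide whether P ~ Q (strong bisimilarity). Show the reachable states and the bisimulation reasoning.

LTS(P): 11 reachable states
  u0 = a.c.0 | a.a.0 + a.a.(0 + 0) has moves --a--▸ u1, --a--▸ u2, --a--▸ u3
  u1 = a.(0 + 0) has moves --a--▸ u4
  u2 = a.c.0 | a.0 has moves --a--▸ u5, --a--▸ u6
  u3 = c.0 | a.a.0 has moves --a--▸ u6, --c--▸ u7
  u4 = 0 + 0 has moves deadlocked
  u5 = a.c.0 | 0 has moves --a--▸ u8
  u6 = c.0 | a.0 has moves --a--▸ u8, --c--▸ u9
  u7 = 0 | a.a.0 has moves --a--▸ u9
  u8 = c.0 | 0 has moves --c--▸ u10
  u9 = 0 | a.0 has moves --a--▸ u10
  u10 = 0 | 0 has moves deadlocked
LTS(Q): 8 reachable states
  v0 = a.c.0 | a.0 + a.a.(0 + 0) has moves --a--▸ v1, --a--▸ v2, --a--▸ v3
  v1 = a.(0 + 0) has moves --a--▸ v4
  v2 = a.c.0 | 0 has moves --a--▸ v5
  v3 = c.0 | a.0 has moves --a--▸ v5, --c--▸ v6
  v4 = 0 + 0 has moves deadlocked
  v5 = c.0 | 0 has moves --c--▸ v7
  v6 = 0 | a.0 has moves --a--▸ v7
  v7 = 0 | 0 has moves deadlocked
Partition-refinement fixed point:
  B0 = {u0}
  B1 = {u2}
  B2 = {u6, v3}
  B3 = {u8, v5}
  B4 = {u10, u4, v4, v7}
  B5 = {u1, u9, v1, v6}
  B6 = {u5, v2}
  B7 = {u3}
  B8 = {u7}
  B9 = {v0}
u0 ∈ B0, v0 ∈ B9 → different blocks

NO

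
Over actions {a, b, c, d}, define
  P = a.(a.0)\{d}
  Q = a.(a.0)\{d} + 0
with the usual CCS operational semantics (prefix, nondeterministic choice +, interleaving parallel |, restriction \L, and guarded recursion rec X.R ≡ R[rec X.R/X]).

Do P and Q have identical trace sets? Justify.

YES

LTS(P): 3 reachable states
  m0 = a.(a.0)\{d} → -a-> m1
  m1 = (a.0)\{d} → -a-> m2
  m2 = 0\{d} → stopped
LTS(Q): 3 reachable states
  n0 = a.(a.0)\{d} + 0 → -a-> n1
  n1 = (a.0)\{d} → -a-> n2
  n2 = 0\{d} → stopped
Bisimilarity quotient blocks:
  B0 = {m0, n0}
  B1 = {m1, n1}
  B2 = {m2, n2}
m0 ∈ B0, n0 ∈ B0 → same block
Bisimilar ⇒ trace-equivalent.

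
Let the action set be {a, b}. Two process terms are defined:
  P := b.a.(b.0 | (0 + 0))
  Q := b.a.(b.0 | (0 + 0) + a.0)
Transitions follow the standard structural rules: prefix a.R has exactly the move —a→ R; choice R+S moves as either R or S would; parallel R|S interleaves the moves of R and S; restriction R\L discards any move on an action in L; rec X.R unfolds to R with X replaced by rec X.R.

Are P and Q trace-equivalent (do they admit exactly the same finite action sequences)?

LTS(P): 4 reachable states
  p0 = b.a.(b.0 | (0 + 0)) has moves =b=> p1
  p1 = a.(b.0 | (0 + 0)) has moves =a=> p2
  p2 = b.0 | (0 + 0) has moves =b=> p3
  p3 = 0 | (0 + 0) has moves ∅
LTS(Q): 5 reachable states
  q0 = b.a.(b.0 | (0 + 0) + a.0) has moves =b=> q1
  q1 = a.(b.0 | (0 + 0) + a.0) has moves =a=> q2
  q2 = b.0 | (0 + 0) + a.0 has moves =a=> q3, =b=> q4
  q3 = 0 has moves ∅
  q4 = 0 | (0 + 0) has moves ∅
Run σ = ⟨baa⟩ on Q: start {q0}
  after b @ step 1: {q1}
  after a @ step 2: {q2}
  after a @ step 3: {q3}
  Q completes σ.
Run σ = ⟨baa⟩ on P: start {p0}
  after b @ step 1: {p1}
  after a @ step 2: {p2}
  after a @ step 3: ∅  — P cannot continue

trace-distinct — witness ⟨baa⟩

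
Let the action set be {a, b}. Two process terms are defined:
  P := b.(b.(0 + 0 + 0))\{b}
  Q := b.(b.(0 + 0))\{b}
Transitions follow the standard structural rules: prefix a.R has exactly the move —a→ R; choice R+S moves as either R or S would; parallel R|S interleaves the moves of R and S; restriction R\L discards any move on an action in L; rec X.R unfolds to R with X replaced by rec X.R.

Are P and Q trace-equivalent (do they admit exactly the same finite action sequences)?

Reachable graph of P (2 states):
  m0 = b.(b.(0 + 0 + 0))\{b} :: --b--▸ m1
  m1 = (b.(0 + 0 + 0))\{b} :: stopped
Reachable graph of Q (2 states):
  n0 = b.(b.(0 + 0))\{b} :: --b--▸ n1
  n1 = (b.(0 + 0))\{b} :: stopped
Bisimilarity quotient blocks:
  B0 = {m0, n0}
  B1 = {m1, n1}
m0 ∈ B0, n0 ∈ B0 → same block
Bisimilar ⇒ trace-equivalent.

traces(P) = traces(Q)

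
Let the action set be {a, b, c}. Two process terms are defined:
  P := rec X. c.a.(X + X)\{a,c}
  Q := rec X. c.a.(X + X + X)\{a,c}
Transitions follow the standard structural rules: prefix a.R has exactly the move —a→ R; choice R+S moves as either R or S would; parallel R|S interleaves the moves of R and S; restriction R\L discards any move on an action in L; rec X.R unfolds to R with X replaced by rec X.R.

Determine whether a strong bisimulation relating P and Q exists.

P's transition system — 3 states:
  m0 = rec X. c.a.(X + X)\{a,c} ⊢ -c-> m1
  m1 = a.((rec X. c.a.(X + X)\{a,c}) + (rec X. c.a.(X + X)\{a,c}))\{a,c} ⊢ -a-> m2
  m2 = ((rec X. c.a.(X + X)\{a,c}) + (rec X. c.a.(X + X)\{a,c}))\{a,c} ⊢ ∅
Q's transition system — 3 states:
  n0 = rec X. c.a.(X + X + X)\{a,c} ⊢ -c-> n1
  n1 = a.((rec X. c.a.(X + X + X)\{a,c}) + (rec X. c.a.(X + X + X)\{a,c}) + (rec X. c.a.(X + X + X)\{a,c}))\{a,c} ⊢ -a-> n2
  n2 = ((rec X. c.a.(X + X + X)\{a,c}) + (rec X. c.a.(X + X + X)\{a,c}) + (rec X. c.a.(X + X + X)\{a,c}))\{a,c} ⊢ ∅
Bisimilarity quotient blocks:
  B0 = {m0, n0}
  B1 = {m1, n1}
  B2 = {m2, n2}
m0 ∈ B0, n0 ∈ B0 → same block

bisimilar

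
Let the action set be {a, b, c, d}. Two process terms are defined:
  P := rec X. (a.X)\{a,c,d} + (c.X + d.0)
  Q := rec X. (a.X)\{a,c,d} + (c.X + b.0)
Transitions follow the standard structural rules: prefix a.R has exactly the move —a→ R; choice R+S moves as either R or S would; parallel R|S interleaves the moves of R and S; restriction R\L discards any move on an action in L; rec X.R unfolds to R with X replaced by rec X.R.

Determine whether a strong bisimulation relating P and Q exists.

NO

LTS(P): 2 reachable states
  p0 = rec X. (a.X)\{a,c,d} + (c.X + d.0) | -c-> p0, -d-> p1
  p1 = 0 | (no moves)
LTS(Q): 2 reachable states
  q0 = rec X. (a.X)\{a,c,d} + (c.X + b.0) | -b-> q1, -c-> q0
  q1 = 0 | (no moves)
Coarsest stable partition (strong bisimilarity classes):
  B0 = {p0}
  B1 = {p1, q1}
  B2 = {q0}
p0 ∈ B0, q0 ∈ B2 → different blocks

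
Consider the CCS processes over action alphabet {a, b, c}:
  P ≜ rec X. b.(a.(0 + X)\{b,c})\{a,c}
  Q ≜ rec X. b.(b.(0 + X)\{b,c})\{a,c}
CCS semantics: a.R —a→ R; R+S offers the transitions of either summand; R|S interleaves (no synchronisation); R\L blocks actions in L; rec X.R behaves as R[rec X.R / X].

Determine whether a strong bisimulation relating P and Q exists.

P ≁ Q

LTS(P): 2 reachable states
  p0 = rec X. b.(a.(0 + X)\{b,c})\{a,c} :: -b-> p1
  p1 = (a.(0 + (rec X. b.(a.(0 + X)\{b,c})\{a,c}))\{b,c})\{a,c} :: ∅
LTS(Q): 3 reachable states
  q0 = rec X. b.(b.(0 + X)\{b,c})\{a,c} :: -b-> q1
  q1 = (b.(0 + (rec X. b.(b.(0 + X)\{b,c})\{a,c}))\{b,c})\{a,c} :: -b-> q2
  q2 = (0 + (rec X. b.(b.(0 + X)\{b,c})\{a,c}))\{b,c}\{a,c} :: ∅
Partition-refinement fixed point:
  B0 = {p0, q1}
  B1 = {p1, q2}
  B2 = {q0}
p0 ∈ B0, q0 ∈ B2 → different blocks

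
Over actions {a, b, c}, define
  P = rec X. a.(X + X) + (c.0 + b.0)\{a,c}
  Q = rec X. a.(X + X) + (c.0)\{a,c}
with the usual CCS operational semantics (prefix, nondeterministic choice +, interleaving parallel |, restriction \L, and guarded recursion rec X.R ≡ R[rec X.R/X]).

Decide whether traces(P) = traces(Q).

NO — witness ⟨b⟩

P's transition system — 3 states:
  p0 = rec X. a.(X + X) + (c.0 + b.0)\{a,c} :: -a-> p1, -b-> p2
  p1 = (rec X. a.(X + X) + (c.0 + b.0)\{a,c}) + (rec X. a.(X + X) + (c.0 + b.0)\{a,c}) :: -a-> p1, -b-> p2
  p2 = 0\{a,c} :: (no moves)
Q's transition system — 2 states:
  q0 = rec X. a.(X + X) + (c.0)\{a,c} :: -a-> q1
  q1 = (rec X. a.(X + X) + (c.0)\{a,c}) + (rec X. a.(X + X) + (c.0)\{a,c}) :: -a-> q1
Executing b from P (initial set {p0}):
  [1] b ⇒ {p2}
  P completes σ.
Executing b from Q (initial set {q0}):
  [1] b ⇒ ∅  — Q cannot continue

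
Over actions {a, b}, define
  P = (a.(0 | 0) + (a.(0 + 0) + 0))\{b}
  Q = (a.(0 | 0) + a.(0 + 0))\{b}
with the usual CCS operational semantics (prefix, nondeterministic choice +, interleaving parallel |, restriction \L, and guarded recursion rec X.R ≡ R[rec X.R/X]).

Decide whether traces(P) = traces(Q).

P's transition system — 3 states:
  s0 = (a.(0 | 0) + (a.(0 + 0) + 0))\{b} :: ··a··> s1, ··a··> s2
  s1 = (0 + 0)\{b} :: ·
  s2 = (0 | 0)\{b} :: ·
Q's transition system — 3 states:
  t0 = (a.(0 | 0) + a.(0 + 0))\{b} :: ··a··> t1, ··a··> t2
  t1 = (0 + 0)\{b} :: ·
  t2 = (0 | 0)\{b} :: ·
Coarsest stable partition (strong bisimilarity classes):
  B0 = {s0, t0}
  B1 = {s1, s2, t1, t2}
s0 ∈ B0, t0 ∈ B0 → same block
Bisimilar ⇒ trace-equivalent.

traces(P) = traces(Q)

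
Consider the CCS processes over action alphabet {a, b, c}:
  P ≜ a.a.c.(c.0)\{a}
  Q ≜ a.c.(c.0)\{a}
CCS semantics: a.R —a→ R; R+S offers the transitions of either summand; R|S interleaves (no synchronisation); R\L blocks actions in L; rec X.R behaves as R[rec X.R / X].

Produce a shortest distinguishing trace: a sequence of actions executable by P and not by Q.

Reachable graph of P (5 states):
  p0 = a.a.c.(c.0)\{a} :: --a--▸ p1
  p1 = a.c.(c.0)\{a} :: --a--▸ p2
  p2 = c.(c.0)\{a} :: --c--▸ p3
  p3 = (c.0)\{a} :: --c--▸ p4
  p4 = 0\{a} :: deadlocked
Reachable graph of Q (4 states):
  q0 = a.c.(c.0)\{a} :: --a--▸ q1
  q1 = c.(c.0)\{a} :: --c--▸ q2
  q2 = (c.0)\{a} :: --c--▸ q3
  q3 = 0\{a} :: deadlocked
Trace ⟨aa⟩ through P, begin at {p0}:
  after a @ step 1: {p1}
  after a @ step 2: {p2}
  — P admits the full trace.
Trace ⟨aa⟩ through Q, begin at {q0}:
  after a @ step 1: {q1}
  after a @ step 2: no successor for Q

aa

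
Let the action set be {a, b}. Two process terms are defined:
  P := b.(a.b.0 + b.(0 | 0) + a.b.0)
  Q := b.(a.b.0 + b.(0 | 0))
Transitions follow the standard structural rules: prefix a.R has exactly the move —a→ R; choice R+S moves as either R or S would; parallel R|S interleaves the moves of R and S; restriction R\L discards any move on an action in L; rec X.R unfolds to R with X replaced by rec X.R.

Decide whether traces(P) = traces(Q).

P's transition system — 5 states:
  u0 = b.(a.b.0 + b.(0 | 0) + a.b.0) :: =b=> u1
  u1 = a.b.0 + b.(0 | 0) + a.b.0 :: =a=> u2, =b=> u3
  u2 = b.0 :: =b=> u4
  u3 = 0 | 0 :: ·
  u4 = 0 :: ·
Q's transition system — 5 states:
  v0 = b.(a.b.0 + b.(0 | 0)) :: =b=> v1
  v1 = a.b.0 + b.(0 | 0) :: =a=> v2, =b=> v3
  v2 = b.0 :: =b=> v4
  v3 = 0 | 0 :: ·
  v4 = 0 :: ·
Coarsest stable partition (strong bisimilarity classes):
  B0 = {u0, v0}
  B1 = {u1, v1}
  B2 = {u2, v2}
  B3 = {u3, u4, v3, v4}
u0 ∈ B0, v0 ∈ B0 → same block
Bisimilar ⇒ trace-equivalent.

YES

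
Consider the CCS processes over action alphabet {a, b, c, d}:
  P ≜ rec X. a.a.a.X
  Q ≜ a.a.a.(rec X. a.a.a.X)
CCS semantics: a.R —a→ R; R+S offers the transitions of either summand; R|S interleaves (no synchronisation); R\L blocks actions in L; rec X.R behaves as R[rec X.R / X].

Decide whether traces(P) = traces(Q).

trace-equivalent

P's transition system — 3 states:
  p0 = rec X. a.a.a.X ⊢ -a-> p1
  p1 = a.a.(rec X. a.a.a.X) ⊢ -a-> p2
  p2 = a.(rec X. a.a.a.X) ⊢ -a-> p0
Q's transition system — 4 states:
  q0 = a.a.a.(rec X. a.a.a.X) ⊢ -a-> q1
  q1 = a.a.(rec X. a.a.a.X) ⊢ -a-> q2
  q2 = a.(rec X. a.a.a.X) ⊢ -a-> q3
  q3 = rec X. a.a.a.X ⊢ -a-> q1
Bisimilarity quotient blocks:
  B0 = {p0, p1, p2, q0, q1, q2, q3}
p0 ∈ B0, q0 ∈ B0 → same block
Bisimilar ⇒ trace-equivalent.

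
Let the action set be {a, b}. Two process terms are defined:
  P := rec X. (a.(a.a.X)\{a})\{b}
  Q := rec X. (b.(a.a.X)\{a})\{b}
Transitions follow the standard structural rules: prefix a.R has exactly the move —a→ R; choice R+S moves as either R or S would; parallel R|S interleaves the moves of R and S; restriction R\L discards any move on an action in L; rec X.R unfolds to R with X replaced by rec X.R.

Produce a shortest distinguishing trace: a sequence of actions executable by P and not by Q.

Reachable graph of P (2 states):
  u0 = rec X. (a.(a.a.X)\{a})\{b} ⊢ --a--▸ u1
  u1 = (a.a.(rec X. (a.(a.a.X)\{a})\{b}))\{a}\{b} ⊢ deadlocked
Reachable graph of Q (1 states):
  v0 = rec X. (b.(a.a.X)\{a})\{b} ⊢ deadlocked
Executing a from P (initial set {u0}):
  step 1 (a): {u1}
  P completes σ.
Executing a from Q (initial set {v0}):
  step 1 (a): ∅ (Q stuck)

a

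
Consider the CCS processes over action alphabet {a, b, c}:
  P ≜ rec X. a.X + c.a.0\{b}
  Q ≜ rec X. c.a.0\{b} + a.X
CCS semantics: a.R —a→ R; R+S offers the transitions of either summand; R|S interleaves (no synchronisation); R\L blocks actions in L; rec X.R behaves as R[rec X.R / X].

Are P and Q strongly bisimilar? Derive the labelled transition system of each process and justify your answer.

LTS(P): 3 reachable states
  s0 = rec X. a.X + c.a.0\{b} has moves —a→ s0, —c→ s1
  s1 = a.0\{b} has moves —a→ s2
  s2 = 0\{b} has moves stopped
LTS(Q): 3 reachable states
  t0 = rec X. c.a.0\{b} + a.X has moves —a→ t0, —c→ t1
  t1 = a.0\{b} has moves —a→ t2
  t2 = 0\{b} has moves stopped
Bisimilarity quotient blocks:
  B0 = {s0, t0}
  B1 = {s1, t1}
  B2 = {s2, t2}
s0 ∈ B0, t0 ∈ B0 → same block

P ~ Q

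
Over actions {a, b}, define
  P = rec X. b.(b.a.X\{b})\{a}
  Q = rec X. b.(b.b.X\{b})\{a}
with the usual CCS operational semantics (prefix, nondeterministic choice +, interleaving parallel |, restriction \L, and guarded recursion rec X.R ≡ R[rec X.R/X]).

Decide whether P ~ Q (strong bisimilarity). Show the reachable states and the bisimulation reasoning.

NO

P's transition system — 3 states:
  m0 = rec X. b.(b.a.X\{b})\{a} ⊢ ··b··> m1
  m1 = (b.a.(rec X. b.(b.a.X\{b})\{a})\{b})\{a} ⊢ ··b··> m2
  m2 = (a.(rec X. b.(b.a.X\{b})\{a})\{b})\{a} ⊢ stopped
Q's transition system — 4 states:
  n0 = rec X. b.(b.b.X\{b})\{a} ⊢ ··b··> n1
  n1 = (b.b.(rec X. b.(b.b.X\{b})\{a})\{b})\{a} ⊢ ··b··> n2
  n2 = (b.(rec X. b.(b.b.X\{b})\{a})\{b})\{a} ⊢ ··b··> n3
  n3 = (rec X. b.(b.b.X\{b})\{a})\{b}\{a} ⊢ stopped
Coarsest stable partition (strong bisimilarity classes):
  B0 = {m0, n1}
  B1 = {m1, n2}
  B2 = {m2, n3}
  B3 = {n0}
m0 ∈ B0, n0 ∈ B3 → different blocks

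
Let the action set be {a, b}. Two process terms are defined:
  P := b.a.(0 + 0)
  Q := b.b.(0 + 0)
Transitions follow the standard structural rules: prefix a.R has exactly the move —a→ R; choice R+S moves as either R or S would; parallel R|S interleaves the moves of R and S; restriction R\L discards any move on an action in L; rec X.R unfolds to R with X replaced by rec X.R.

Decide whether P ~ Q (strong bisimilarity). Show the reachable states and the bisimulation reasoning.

Reachable graph of P (3 states):
  s0 = b.a.(0 + 0) → =b=> s1
  s1 = a.(0 + 0) → =a=> s2
  s2 = 0 + 0 → deadlocked
Reachable graph of Q (3 states):
  t0 = b.b.(0 + 0) → =b=> t1
  t1 = b.(0 + 0) → =b=> t2
  t2 = 0 + 0 → deadlocked
Coarsest stable partition (strong bisimilarity classes):
  B0 = {s0}
  B1 = {s1}
  B2 = {s2, t2}
  B3 = {t0}
  B4 = {t1}
s0 ∈ B0, t0 ∈ B3 → different blocks

not bisimilar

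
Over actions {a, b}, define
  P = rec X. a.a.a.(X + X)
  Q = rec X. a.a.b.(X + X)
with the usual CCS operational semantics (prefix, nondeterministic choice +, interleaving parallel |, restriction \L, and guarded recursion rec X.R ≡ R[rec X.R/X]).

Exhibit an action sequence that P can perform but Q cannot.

aaa

LTS(P): 4 reachable states
  m0 = rec X. a.a.a.(X + X) :: --a--▸ m1
  m1 = a.a.((rec X. a.a.a.(X + X)) + (rec X. a.a.a.(X + X))) :: --a--▸ m2
  m2 = a.((rec X. a.a.a.(X + X)) + (rec X. a.a.a.(X + X))) :: --a--▸ m3
  m3 = (rec X. a.a.a.(X + X)) + (rec X. a.a.a.(X + X)) :: --a--▸ m1
LTS(Q): 4 reachable states
  n0 = rec X. a.a.b.(X + X) :: --a--▸ n1
  n1 = a.b.((rec X. a.a.b.(X + X)) + (rec X. a.a.b.(X + X))) :: --a--▸ n2
  n2 = b.((rec X. a.a.b.(X + X)) + (rec X. a.a.b.(X + X))) :: --b--▸ n3
  n3 = (rec X. a.a.b.(X + X)) + (rec X. a.a.b.(X + X)) :: --a--▸ n1
Run σ = ⟨aaa⟩ on P: start {m0}
  after a @ step 1: {m1}
  after a @ step 2: {m2}
  after a @ step 3: {m3}
  P completes σ.
Run σ = ⟨aaa⟩ on Q: start {n0}
  after a @ step 1: {n1}
  after a @ step 2: {n2}
  after a @ step 3: ∅  — Q cannot continue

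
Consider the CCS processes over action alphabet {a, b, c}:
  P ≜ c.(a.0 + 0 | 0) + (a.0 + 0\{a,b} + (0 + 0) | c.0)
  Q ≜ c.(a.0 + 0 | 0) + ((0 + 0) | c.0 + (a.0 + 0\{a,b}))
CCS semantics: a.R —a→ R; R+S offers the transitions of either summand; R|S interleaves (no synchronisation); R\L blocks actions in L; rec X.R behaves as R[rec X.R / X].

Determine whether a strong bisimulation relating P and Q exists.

YES

P's transition system — 4 states:
  u0 = c.(a.0 + 0 | 0) + (a.0 + 0\{a,b} + (0 + 0) | c.0) → =a=> u1, =c=> u2, =c=> u3
  u1 = 0 → stopped
  u2 = (0 + 0) | 0 → stopped
  u3 = a.0 + 0 | 0 → =a=> u1
Q's transition system — 4 states:
  v0 = c.(a.0 + 0 | 0) + ((0 + 0) | c.0 + (a.0 + 0\{a,b})) → =a=> v1, =c=> v2, =c=> v3
  v1 = 0 → stopped
  v2 = (0 + 0) | 0 → stopped
  v3 = a.0 + 0 | 0 → =a=> v1
Bisimilarity quotient blocks:
  B0 = {u0, v0}
  B1 = {u1, u2, v1, v2}
  B2 = {u3, v3}
u0 ∈ B0, v0 ∈ B0 → same block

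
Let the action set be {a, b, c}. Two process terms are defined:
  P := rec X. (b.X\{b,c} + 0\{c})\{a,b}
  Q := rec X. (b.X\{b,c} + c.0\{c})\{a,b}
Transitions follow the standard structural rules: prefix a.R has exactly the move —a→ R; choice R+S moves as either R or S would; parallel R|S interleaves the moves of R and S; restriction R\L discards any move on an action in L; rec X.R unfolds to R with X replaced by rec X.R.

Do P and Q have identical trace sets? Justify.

Reachable graph of P (1 states):
  s0 = rec X. (b.X\{b,c} + 0\{c})\{a,b} has moves stopped
Reachable graph of Q (2 states):
  t0 = rec X. (b.X\{b,c} + c.0\{c})\{a,b} has moves --c--▸ t1
  t1 = 0\{c}\{a,b} has moves stopped
Run σ = ⟨c⟩ on Q: start {t0}
  after c @ step 1: {t1}
  — Q admits the full trace.
Run σ = ⟨c⟩ on P: start {s0}
  after c @ step 1: ∅ (P stuck)

NO — witness ⟨c⟩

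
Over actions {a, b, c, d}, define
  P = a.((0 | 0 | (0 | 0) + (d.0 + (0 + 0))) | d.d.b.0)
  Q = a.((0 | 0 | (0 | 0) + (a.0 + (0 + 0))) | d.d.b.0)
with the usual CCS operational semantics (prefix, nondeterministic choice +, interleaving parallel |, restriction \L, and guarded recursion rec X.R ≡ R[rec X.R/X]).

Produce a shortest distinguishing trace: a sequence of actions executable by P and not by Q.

P's transition system — 9 states:
  m0 = a.((0 | 0 | (0 | 0) + (d.0 + (0 + 0))) | d.d.b.0) ⊢ -a-> m1
  m1 = (0 | 0 | (0 | 0) + (d.0 + (0 + 0))) | d.d.b.0 ⊢ -d-> m2, -d-> m3
  m2 = (0 | 0 | (0 | 0) + (d.0 + (0 + 0))) | d.b.0 ⊢ -d-> m4, -d-> m5
  m3 = 0 | d.d.b.0 ⊢ -d-> m5
  m4 = (0 | 0 | (0 | 0) + (d.0 + (0 + 0))) | b.0 ⊢ -b-> m6, -d-> m7
  m5 = 0 | d.b.0 ⊢ -d-> m7
  m6 = (0 | 0 | (0 | 0) + (d.0 + (0 + 0))) | 0 ⊢ -d-> m8
  m7 = 0 | b.0 ⊢ -b-> m8
  m8 = 0 | 0 ⊢ deadlocked
Q's transition system — 9 states:
  n0 = a.((0 | 0 | (0 | 0) + (a.0 + (0 + 0))) | d.d.b.0) ⊢ -a-> n1
  n1 = (0 | 0 | (0 | 0) + (a.0 + (0 + 0))) | d.d.b.0 ⊢ -a-> n2, -d-> n3
  n2 = 0 | d.d.b.0 ⊢ -d-> n4
  n3 = (0 | 0 | (0 | 0) + (a.0 + (0 + 0))) | d.b.0 ⊢ -a-> n4, -d-> n5
  n4 = 0 | d.b.0 ⊢ -d-> n6
  n5 = (0 | 0 | (0 | 0) + (a.0 + (0 + 0))) | b.0 ⊢ -a-> n6, -b-> n7
  n6 = 0 | b.0 ⊢ -b-> n8
  n7 = (0 | 0 | (0 | 0) + (a.0 + (0 + 0))) | 0 ⊢ -a-> n8
  n8 = 0 | 0 ⊢ deadlocked
Run σ = ⟨addd⟩ on P: start {m0}
  after a @ step 1: {m1}
  after d @ step 2: {m2, m3}
  after d @ step 3: {m4, m5}
  after d @ step 4: {m7}
  P completes σ.
Run σ = ⟨addd⟩ on Q: start {n0}
  after a @ step 1: {n1}
  after d @ step 2: {n3}
  after d @ step 3: {n5}
  after d @ step 4: ∅ (Q stuck)

addd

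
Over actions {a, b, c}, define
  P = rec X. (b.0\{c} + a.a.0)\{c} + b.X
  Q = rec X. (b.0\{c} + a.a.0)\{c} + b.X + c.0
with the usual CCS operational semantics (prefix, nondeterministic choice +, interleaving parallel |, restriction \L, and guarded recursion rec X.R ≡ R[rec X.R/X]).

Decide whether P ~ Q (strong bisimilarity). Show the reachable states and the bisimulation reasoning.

P ≁ Q

Reachable graph of P (4 states):
  s0 = rec X. (b.0\{c} + a.a.0)\{c} + b.X → -a-> s1, -b-> s0, -b-> s2
  s1 = (a.0)\{c} → -a-> s3
  s2 = 0\{c}\{c} → ·
  s3 = 0\{c} → ·
Reachable graph of Q (5 states):
  t0 = rec X. (b.0\{c} + a.a.0)\{c} + b.X + c.0 → -a-> t1, -b-> t0, -b-> t2, -c-> t3
  t1 = (a.0)\{c} → -a-> t4
  t2 = 0\{c}\{c} → ·
  t3 = 0 → ·
  t4 = 0\{c} → ·
Coarsest stable partition (strong bisimilarity classes):
  B0 = {s0}
  B1 = {s2, s3, t2, t3, t4}
  B2 = {s1, t1}
  B3 = {t0}
s0 ∈ B0, t0 ∈ B3 → different blocks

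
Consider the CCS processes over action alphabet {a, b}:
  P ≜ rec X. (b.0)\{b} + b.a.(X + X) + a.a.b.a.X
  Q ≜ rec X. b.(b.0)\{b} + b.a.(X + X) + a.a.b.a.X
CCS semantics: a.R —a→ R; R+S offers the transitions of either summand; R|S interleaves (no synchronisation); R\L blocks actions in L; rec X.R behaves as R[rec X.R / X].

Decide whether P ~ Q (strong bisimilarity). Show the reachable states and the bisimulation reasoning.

P's transition system — 6 states:
  p0 = rec X. (b.0)\{b} + b.a.(X + X) + a.a.b.a.X has moves =a=> p1, =b=> p2
  p1 = a.b.a.(rec X. (b.0)\{b} + b.a.(X + X) + a.a.b.a.X) has moves =a=> p3
  p2 = a.((rec X. (b.0)\{b} + b.a.(X + X) + a.a.b.a.X) + (rec X. (b.0)\{b} + b.a.(X + X) + a.a.b.a.X)) has moves =a=> p4
  p3 = b.a.(rec X. (b.0)\{b} + b.a.(X + X) + a.a.b.a.X) has moves =b=> p5
  p4 = (rec X. (b.0)\{b} + b.a.(X + X) + a.a.b.a.X) + (rec X. (b.0)\{b} + b.a.(X + X) + a.a.b.a.X) has moves =a=> p1, =b=> p2
  p5 = a.(rec X. (b.0)\{b} + b.a.(X + X) + a.a.b.a.X) has moves =a=> p0
Q's transition system — 7 states:
  q0 = rec X. b.(b.0)\{b} + b.a.(X + X) + a.a.b.a.X has moves =a=> q1, =b=> q2, =b=> q3
  q1 = a.b.a.(rec X. b.(b.0)\{b} + b.a.(X + X) + a.a.b.a.X) has moves =a=> q4
  q2 = (b.0)\{b} has moves deadlocked
  q3 = a.((rec X. b.(b.0)\{b} + b.a.(X + X) + a.a.b.a.X) + (rec X. b.(b.0)\{b} + b.a.(X + X) + a.a.b.a.X)) has moves =a=> q5
  q4 = b.a.(rec X. b.(b.0)\{b} + b.a.(X + X) + a.a.b.a.X) has moves =b=> q6
  q5 = (rec X. b.(b.0)\{b} + b.a.(X + X) + a.a.b.a.X) + (rec X. b.(b.0)\{b} + b.a.(X + X) + a.a.b.a.X) has moves =a=> q1, =b=> q2, =b=> q3
  q6 = a.(rec X. b.(b.0)\{b} + b.a.(X + X) + a.a.b.a.X) has moves =a=> q0
Partition-refinement fixed point:
  B0 = {p0, p4}
  B1 = {p1}
  B2 = {p3}
  B3 = {p2, p5}
  B4 = {q0, q5}
  B5 = {q1}
  B6 = {q4}
  B7 = {q3, q6}
  B8 = {q2}
p0 ∈ B0, q0 ∈ B4 → different blocks

P ≁ Q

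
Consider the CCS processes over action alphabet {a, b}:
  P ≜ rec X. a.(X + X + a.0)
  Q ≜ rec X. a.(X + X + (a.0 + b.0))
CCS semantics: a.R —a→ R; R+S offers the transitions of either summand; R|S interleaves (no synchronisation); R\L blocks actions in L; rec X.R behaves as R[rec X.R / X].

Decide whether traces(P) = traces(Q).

Reachable graph of P (3 states):
  u0 = rec X. a.(X + X + a.0) has moves ··a··> u1
  u1 = (rec X. a.(X + X + a.0)) + (rec X. a.(X + X + a.0)) + a.0 has moves ··a··> u1, ··a··> u2
  u2 = 0 has moves stopped
Reachable graph of Q (3 states):
  v0 = rec X. a.(X + X + (a.0 + b.0)) has moves ··a··> v1
  v1 = (rec X. a.(X + X + (a.0 + b.0))) + (rec X. a.(X + X + (a.0 + b.0))) + (a.0 + b.0) has moves ··a··> v1, ··a··> v2, ··b··> v2
  v2 = 0 has moves stopped
Executing ab from Q (initial set {v0}):
  after a @ step 1: {v1}
  after b @ step 2: {v2}
  ✓ Q
Executing ab from P (initial set {u0}):
  after a @ step 1: {u1}
  after b @ step 2: ∅  — P cannot continue

traces(P) ≠ traces(Q) — witness ⟨ab⟩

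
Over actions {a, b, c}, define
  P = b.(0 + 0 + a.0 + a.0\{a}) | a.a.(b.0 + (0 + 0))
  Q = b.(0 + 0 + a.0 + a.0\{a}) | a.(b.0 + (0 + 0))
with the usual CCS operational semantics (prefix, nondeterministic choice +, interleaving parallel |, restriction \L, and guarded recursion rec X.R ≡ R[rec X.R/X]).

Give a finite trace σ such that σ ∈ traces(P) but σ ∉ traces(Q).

aa

LTS(P): 16 reachable states
  m0 = b.(0 + 0 + a.0 + a.0\{a}) | a.a.(b.0 + (0 + 0)) has moves --a--▸ m1, --b--▸ m2
  m1 = b.(0 + 0 + a.0 + a.0\{a}) | a.(b.0 + (0 + 0)) has moves --a--▸ m3, --b--▸ m4
  m2 = (0 + 0 + a.0 + a.0\{a}) | a.a.(b.0 + (0 + 0)) has moves --a--▸ m4, --a--▸ m5, --a--▸ m6
  m3 = b.(0 + 0 + a.0 + a.0\{a}) | (b.0 + (0 + 0)) has moves --b--▸ m7, --b--▸ m8
  m4 = (0 + 0 + a.0 + a.0\{a}) | a.(b.0 + (0 + 0)) has moves --a--▸ m10, --a--▸ m7, --a--▸ m9
  m5 = 0 | a.a.(b.0 + (0 + 0)) has moves --a--▸ m9
  m6 = 0\{a} | a.a.(b.0 + (0 + 0)) has moves --a--▸ m10
  m7 = (0 + 0 + a.0 + a.0\{a}) | (b.0 + (0 + 0)) has moves --a--▸ m11, --a--▸ m12, --b--▸ m13
  m8 = b.(0 + 0 + a.0 + a.0\{a}) | 0 has moves --b--▸ m13
  m9 = 0 | a.(b.0 + (0 + 0)) has moves --a--▸ m11
  m10 = 0\{a} | a.(b.0 + (0 + 0)) has moves --a--▸ m12
  m11 = 0 | (b.0 + (0 + 0)) has moves --b--▸ m14
  m12 = 0\{a} | (b.0 + (0 + 0)) has moves --b--▸ m15
  m13 = (0 + 0 + a.0 + a.0\{a}) | 0 has moves --a--▸ m14, --a--▸ m15
  m14 = 0 | 0 has moves (no moves)
  m15 = 0\{a} | 0 has moves (no moves)
LTS(Q): 12 reachable states
  n0 = b.(0 + 0 + a.0 + a.0\{a}) | a.(b.0 + (0 + 0)) has moves --a--▸ n1, --b--▸ n2
  n1 = b.(0 + 0 + a.0 + a.0\{a}) | (b.0 + (0 + 0)) has moves --b--▸ n3, --b--▸ n4
  n2 = (0 + 0 + a.0 + a.0\{a}) | a.(b.0 + (0 + 0)) has moves --a--▸ n3, --a--▸ n5, --a--▸ n6
  n3 = (0 + 0 + a.0 + a.0\{a}) | (b.0 + (0 + 0)) has moves --a--▸ n7, --a--▸ n8, --b--▸ n9
  n4 = b.(0 + 0 + a.0 + a.0\{a}) | 0 has moves --b--▸ n9
  n5 = 0 | a.(b.0 + (0 + 0)) has moves --a--▸ n7
  n6 = 0\{a} | a.(b.0 + (0 + 0)) has moves --a--▸ n8
  n7 = 0 | (b.0 + (0 + 0)) has moves --b--▸ n10
  n8 = 0\{a} | (b.0 + (0 + 0)) has moves --b--▸ n11
  n9 = (0 + 0 + a.0 + a.0\{a}) | 0 has moves --a--▸ n10, --a--▸ n11
  n10 = 0 | 0 has moves (no moves)
  n11 = 0\{a} | 0 has moves (no moves)
Executing aa from P (initial set {m0}):
  after a @ step 1: {m1}
  after a @ step 2: {m3}
  — P admits the full trace.
Executing aa from Q (initial set {n0}):
  after a @ step 1: {n1}
  after a @ step 2: ∅  — Q cannot continue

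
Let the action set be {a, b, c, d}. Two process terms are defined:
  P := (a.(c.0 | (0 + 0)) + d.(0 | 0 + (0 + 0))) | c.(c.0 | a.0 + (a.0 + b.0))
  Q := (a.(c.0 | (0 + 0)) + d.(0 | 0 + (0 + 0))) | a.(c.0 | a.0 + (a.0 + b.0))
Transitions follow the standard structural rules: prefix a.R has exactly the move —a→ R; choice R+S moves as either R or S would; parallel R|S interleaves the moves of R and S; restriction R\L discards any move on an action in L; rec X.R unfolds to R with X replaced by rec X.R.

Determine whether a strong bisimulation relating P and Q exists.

P ≁ Q

P's transition system — 24 states:
  u0 = (a.(c.0 | (0 + 0)) + d.(0 | 0 + (0 + 0))) | c.(c.0 | a.0 + (a.0 + b.0)) ⊢ --a--▸ u1, --c--▸ u2, --d--▸ u3
  u1 = c.0 | (0 + 0) | c.(c.0 | a.0 + (a.0 + b.0)) ⊢ --c--▸ u4, --c--▸ u5
  u2 = (a.(c.0 | (0 + 0)) + d.(0 | 0 + (0 + 0))) | (c.0 | a.0 + (a.0 + b.0)) ⊢ --a--▸ u5, --a--▸ u6, --a--▸ u7, --b--▸ u7, --c--▸ u8, --d--▸ u9
  u3 = (0 | 0 + (0 + 0)) | c.(c.0 | a.0 + (a.0 + b.0)) ⊢ --c--▸ u9
  u4 = 0 | (0 + 0) | c.(c.0 | a.0 + (a.0 + b.0)) ⊢ --c--▸ u10
  u5 = c.0 | (0 + 0) | (c.0 | a.0 + (a.0 + b.0)) ⊢ --a--▸ u11, --a--▸ u12, --b--▸ u12, --c--▸ u10, --c--▸ u13
  u6 = (a.(c.0 | (0 + 0)) + d.(0 | 0 + (0 + 0))) | (c.0 | 0) ⊢ --a--▸ u11, --c--▸ u14, --d--▸ u15
  u7 = (a.(c.0 | (0 + 0)) + d.(0 | 0 + (0 + 0))) | 0 ⊢ --a--▸ u12, --d--▸ u16
  u8 = (a.(c.0 | (0 + 0)) + d.(0 | 0 + (0 + 0))) | (0 | a.0) ⊢ --a--▸ u13, --a--▸ u14, --d--▸ u17
  u9 = (0 | 0 + (0 + 0)) | (c.0 | a.0 + (a.0 + b.0)) ⊢ --a--▸ u15, --a--▸ u16, --b--▸ u16, --c--▸ u17
  u10 = 0 | (0 + 0) | (c.0 | a.0 + (a.0 + b.0)) ⊢ --a--▸ u18, --a--▸ u19, --b--▸ u19, --c--▸ u20
  u11 = c.0 | (0 + 0) | (c.0 | 0) ⊢ --c--▸ u18, --c--▸ u21
  u12 = c.0 | (0 + 0) | 0 ⊢ --c--▸ u19
  u13 = c.0 | (0 + 0) | (0 | a.0) ⊢ --a--▸ u21, --c--▸ u20
  u14 = (a.(c.0 | (0 + 0)) + d.(0 | 0 + (0 + 0))) | (0 | 0) ⊢ --a--▸ u21, --d--▸ u22
  u15 = (0 | 0 + (0 + 0)) | (c.0 | 0) ⊢ --c--▸ u22
  u16 = (0 | 0 + (0 + 0)) | 0 ⊢ stopped
  u17 = (0 | 0 + (0 + 0)) | (0 | a.0) ⊢ --a--▸ u22
  u18 = 0 | (0 + 0) | (c.0 | 0) ⊢ --c--▸ u23
  u19 = 0 | (0 + 0) | 0 ⊢ stopped
  u20 = 0 | (0 + 0) | (0 | a.0) ⊢ --a--▸ u23
  u21 = c.0 | (0 + 0) | (0 | 0) ⊢ --c--▸ u23
  u22 = (0 | 0 + (0 + 0)) | (0 | 0) ⊢ stopped
  u23 = 0 | (0 + 0) | (0 | 0) ⊢ stopped
Q's transition system — 24 states:
  v0 = (a.(c.0 | (0 + 0)) + d.(0 | 0 + (0 + 0))) | a.(c.0 | a.0 + (a.0 + b.0)) ⊢ --a--▸ v1, --a--▸ v2, --d--▸ v3
  v1 = (a.(c.0 | (0 + 0)) + d.(0 | 0 + (0 + 0))) | (c.0 | a.0 + (a.0 + b.0)) ⊢ --a--▸ v4, --a--▸ v5, --a--▸ v6, --b--▸ v5, --c--▸ v7, --d--▸ v8
  v2 = c.0 | (0 + 0) | a.(c.0 | a.0 + (a.0 + b.0)) ⊢ --a--▸ v6, --c--▸ v9
  v3 = (0 | 0 + (0 + 0)) | a.(c.0 | a.0 + (a.0 + b.0)) ⊢ --a--▸ v8
  v4 = (a.(c.0 | (0 + 0)) + d.(0 | 0 + (0 + 0))) | (c.0 | 0) ⊢ --a--▸ v10, --c--▸ v11, --d--▸ v12
  v5 = (a.(c.0 | (0 + 0)) + d.(0 | 0 + (0 + 0))) | 0 ⊢ --a--▸ v13, --d--▸ v14
  v6 = c.0 | (0 + 0) | (c.0 | a.0 + (a.0 + b.0)) ⊢ --a--▸ v10, --a--▸ v13, --b--▸ v13, --c--▸ v15, --c--▸ v16
  v7 = (a.(c.0 | (0 + 0)) + d.(0 | 0 + (0 + 0))) | (0 | a.0) ⊢ --a--▸ v11, --a--▸ v16, --d--▸ v17
  v8 = (0 | 0 + (0 + 0)) | (c.0 | a.0 + (a.0 + b.0)) ⊢ --a--▸ v12, --a--▸ v14, --b--▸ v14, --c--▸ v17
  v9 = 0 | (0 + 0) | a.(c.0 | a.0 + (a.0 + b.0)) ⊢ --a--▸ v15
  v10 = c.0 | (0 + 0) | (c.0 | 0) ⊢ --c--▸ v18, --c--▸ v19
  v11 = (a.(c.0 | (0 + 0)) + d.(0 | 0 + (0 + 0))) | (0 | 0) ⊢ --a--▸ v19, --d--▸ v20
  v12 = (0 | 0 + (0 + 0)) | (c.0 | 0) ⊢ --c--▸ v20
  v13 = c.0 | (0 + 0) | 0 ⊢ --c--▸ v21
  v14 = (0 | 0 + (0 + 0)) | 0 ⊢ stopped
  v15 = 0 | (0 + 0) | (c.0 | a.0 + (a.0 + b.0)) ⊢ --a--▸ v18, --a--▸ v21, --b--▸ v21, --c--▸ v22
  v16 = c.0 | (0 + 0) | (0 | a.0) ⊢ --a--▸ v19, --c--▸ v22
  v17 = (0 | 0 + (0 + 0)) | (0 | a.0) ⊢ --a--▸ v20
  v18 = 0 | (0 + 0) | (c.0 | 0) ⊢ --c--▸ v23
  v19 = c.0 | (0 + 0) | (0 | 0) ⊢ --c--▸ v23
  v20 = (0 | 0 + (0 + 0)) | (0 | 0) ⊢ stopped
  v21 = 0 | (0 + 0) | 0 ⊢ stopped
  v22 = 0 | (0 + 0) | (0 | a.0) ⊢ --a--▸ v23
  v23 = 0 | (0 + 0) | (0 | 0) ⊢ stopped
Partition-refinement fixed point:
  B0 = {u0}
  B1 = {u2, v1}
  B2 = {u8, v7}
  B3 = {u13, v16}
  B4 = {u17, u20, v17, v22}
  B5 = {u16, u19, u22, u23, v14, v20, v21, v23}
  B6 = {u12, u15, u18, u21, v12, v13, v18, v19}
  B7 = {u14, u7, v11, v5}
  B8 = {u5, v6}
  B9 = {u11, v10}
  B10 = {u10, u9, v15, v8}
  B11 = {u6, v4}
  B12 = {u3, u4}
  B13 = {u1}
  B14 = {v0}
  B15 = {v2}
  B16 = {v3, v9}
u0 ∈ B0, v0 ∈ B14 → different blocks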